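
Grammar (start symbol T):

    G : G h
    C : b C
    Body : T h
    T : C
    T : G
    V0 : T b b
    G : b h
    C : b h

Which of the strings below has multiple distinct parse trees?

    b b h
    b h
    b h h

b b h: 1 tree
b h: 2 trees
b h h: 1 tree

b h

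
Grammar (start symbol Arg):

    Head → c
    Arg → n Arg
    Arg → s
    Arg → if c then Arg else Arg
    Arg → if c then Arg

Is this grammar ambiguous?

Witness: if c then if c then s else s

Derivation 1: Arg ⇒ if c then Arg else Arg ⇒ if c then if c then Arg else Arg ⇒ if c then if c then s else Arg ⇒ if c then if c then s else s
Derivation 2: Arg ⇒ if c then Arg ⇒ if c then if c then Arg else Arg ⇒ if c then if c then s else Arg ⇒ if c then if c then s else s

Two distinct leftmost derivations for the same string.

Ambiguous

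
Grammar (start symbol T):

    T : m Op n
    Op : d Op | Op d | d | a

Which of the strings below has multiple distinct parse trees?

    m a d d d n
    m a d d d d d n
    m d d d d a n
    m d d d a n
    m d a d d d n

m a d d d n: 1 tree
m a d d d d d n: 1 tree
m d d d d a n: 1 tree
m d d d a n: 1 tree
m d a d d d n: 4 trees

m d a d d d n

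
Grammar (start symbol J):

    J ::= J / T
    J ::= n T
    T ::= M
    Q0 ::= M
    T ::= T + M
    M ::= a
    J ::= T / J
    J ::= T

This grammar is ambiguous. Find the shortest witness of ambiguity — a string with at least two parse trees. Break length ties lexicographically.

a / a

length 1: no string has ≥2 trees
length 2: no string has ≥2 trees
length 3: a / a has 2 parse trees

Two derivations of a / a:
  J ⇒ J / T ⇒ T / T ⇒ M / T ⇒ a / T ⇒ a / M ⇒ a / a
  J ⇒ T / J ⇒ M / J ⇒ a / J ⇒ a / T ⇒ a / M ⇒ a / a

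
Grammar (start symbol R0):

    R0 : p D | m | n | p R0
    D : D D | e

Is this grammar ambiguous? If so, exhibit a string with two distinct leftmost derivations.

Ambiguous

Witness: p e e e

Derivation 1: R0 ⇒ p D ⇒ p D D ⇒ p D D D ⇒ p e D D ⇒ p e e D ⇒ p e e e
Derivation 2: R0 ⇒ p D ⇒ p D D ⇒ p e D ⇒ p e D D ⇒ p e e D ⇒ p e e e

Two distinct leftmost derivations for the same string.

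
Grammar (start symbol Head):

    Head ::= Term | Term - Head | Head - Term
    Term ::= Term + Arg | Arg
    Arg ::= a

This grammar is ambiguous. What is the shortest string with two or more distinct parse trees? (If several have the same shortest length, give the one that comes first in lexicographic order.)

a - a

length 1: no string has ≥2 trees
length 3: a - a has 2 parse trees

Two derivations of a - a:
  Head ⇒ Term - Head ⇒ Arg - Head ⇒ a - Head ⇒ a - Term ⇒ a - Arg ⇒ a - a
  Head ⇒ Head - Term ⇒ Term - Term ⇒ Arg - Term ⇒ a - Term ⇒ a - Arg ⇒ a - a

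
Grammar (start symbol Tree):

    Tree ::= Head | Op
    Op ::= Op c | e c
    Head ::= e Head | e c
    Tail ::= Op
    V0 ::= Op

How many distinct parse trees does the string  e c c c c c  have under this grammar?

Parse trees for e c c c c c:
  [Tree [Op [Op [Op [Op [Op e c] c] c] c] c]]

1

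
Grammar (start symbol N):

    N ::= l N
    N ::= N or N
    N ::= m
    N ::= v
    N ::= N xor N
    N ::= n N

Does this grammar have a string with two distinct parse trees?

Witness: l m or m

Derivation 1: N ⇒ l N ⇒ l N or N ⇒ l m or N ⇒ l m or m
Derivation 2: N ⇒ N or N ⇒ l N or N ⇒ l m or N ⇒ l m or m

Two distinct leftmost derivations for the same string.

Ambiguous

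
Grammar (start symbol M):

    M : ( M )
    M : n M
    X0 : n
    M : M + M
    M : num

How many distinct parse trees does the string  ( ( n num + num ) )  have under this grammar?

Parse trees for ( ( n num + num ) ):
  [M ( [M ( [M n [M [M num] + [M num]]] )] )]
  [M ( [M ( [M [M n [M num]] + [M num]] )] )]

2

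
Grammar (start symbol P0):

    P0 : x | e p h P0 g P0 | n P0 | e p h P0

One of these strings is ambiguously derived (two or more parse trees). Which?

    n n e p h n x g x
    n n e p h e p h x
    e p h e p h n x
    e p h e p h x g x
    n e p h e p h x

e p h e p h x g x

n n e p h n x g x: 1 tree
n n e p h e p h x: 1 tree
e p h e p h n x: 1 tree
e p h e p h x g x: 2 trees
n e p h e p h x: 1 tree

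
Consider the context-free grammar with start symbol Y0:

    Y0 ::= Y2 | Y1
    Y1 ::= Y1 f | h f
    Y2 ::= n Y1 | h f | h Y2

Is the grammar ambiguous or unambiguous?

Witness: h f

Derivation 1: Y0 ⇒ Y2 ⇒ h f
Derivation 2: Y0 ⇒ Y1 ⇒ h f

Two distinct leftmost derivations for the same string.

Ambiguous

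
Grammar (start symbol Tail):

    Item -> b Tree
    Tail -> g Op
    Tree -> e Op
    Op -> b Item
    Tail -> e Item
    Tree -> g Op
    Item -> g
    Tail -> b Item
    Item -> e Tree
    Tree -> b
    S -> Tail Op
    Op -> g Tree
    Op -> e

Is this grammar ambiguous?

Unambiguous

(S is unreachable from Tail, so its rules don't affect L(Tail).) Restricted to the reachable nonterminals, every rule has the form A → t or A → t B, and no two rules for the same A share a first terminal. The grammar encodes a DFA — one run per string.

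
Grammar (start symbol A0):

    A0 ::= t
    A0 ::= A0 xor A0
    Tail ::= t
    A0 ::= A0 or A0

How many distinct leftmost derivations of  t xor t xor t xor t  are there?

5

Parse trees for t xor t xor t xor t:
  [A0 [A0 t] xor [A0 [A0 t] xor [A0 [A0 t] xor [A0 t]]]]
  [A0 [A0 t] xor [A0 [A0 [A0 t] xor [A0 t]] xor [A0 t]]]
  [A0 [A0 [A0 t] xor [A0 t]] xor [A0 [A0 t] xor [A0 t]]]
  [A0 [A0 [A0 t] xor [A0 [A0 t] xor [A0 t]]] xor [A0 t]]
  [A0 [A0 [A0 [A0 t] xor [A0 t]] xor [A0 t]] xor [A0 t]]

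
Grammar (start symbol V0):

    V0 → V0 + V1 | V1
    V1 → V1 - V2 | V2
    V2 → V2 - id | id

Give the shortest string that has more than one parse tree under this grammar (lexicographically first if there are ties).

length 1: no string has ≥2 trees
length 3: id - id has 2 parse trees

Two derivations of id - id:
  V0 ⇒ V1 ⇒ V1 - V2 ⇒ V2 - V2 ⇒ id - V2 ⇒ id - id
  V0 ⇒ V1 ⇒ V2 ⇒ V2 - id ⇒ id - id

id - id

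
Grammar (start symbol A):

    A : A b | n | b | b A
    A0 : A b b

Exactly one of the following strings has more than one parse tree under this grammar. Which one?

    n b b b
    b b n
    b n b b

b n b b

n b b b: 1 tree
b b n: 1 tree
b n b b: 3 trees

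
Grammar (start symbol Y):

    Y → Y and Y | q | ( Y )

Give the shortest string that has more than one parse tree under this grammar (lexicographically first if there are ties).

length 1: no string has ≥2 trees
length 3: no string has ≥2 trees
length 5: q and q and q has 2 parse trees

Two derivations of q and q and q:
  Y ⇒ Y and Y ⇒ Y and Y and Y ⇒ q and Y and Y ⇒ q and q and Y ⇒ q and q and q
  Y ⇒ Y and Y ⇒ q and Y ⇒ q and Y and Y ⇒ q and q and Y ⇒ q and q and q

q and q and q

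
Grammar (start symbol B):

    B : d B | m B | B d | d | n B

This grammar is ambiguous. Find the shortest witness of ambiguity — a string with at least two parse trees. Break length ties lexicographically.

length 1: no string has ≥2 trees
length 2: d d has 2 parse trees

Two derivations of d d:
  B ⇒ d B ⇒ d d
  B ⇒ B d ⇒ d d

d d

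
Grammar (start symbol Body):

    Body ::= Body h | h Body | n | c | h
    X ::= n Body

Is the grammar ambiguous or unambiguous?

Witness: h h

Derivation 1: Body ⇒ Body h ⇒ h h
Derivation 2: Body ⇒ h Body ⇒ h h

Two distinct leftmost derivations for the same string.

Ambiguous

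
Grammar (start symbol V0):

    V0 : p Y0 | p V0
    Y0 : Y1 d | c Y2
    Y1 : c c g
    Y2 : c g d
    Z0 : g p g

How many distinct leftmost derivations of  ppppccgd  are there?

Parse trees for ppppccgd:
  [V0 p [V0 p [V0 p [V0 p [Y0 [Y1 c c g] d]]]]]
  [V0 p [V0 p [V0 p [V0 p [Y0 c [Y2 c g d]]]]]]

2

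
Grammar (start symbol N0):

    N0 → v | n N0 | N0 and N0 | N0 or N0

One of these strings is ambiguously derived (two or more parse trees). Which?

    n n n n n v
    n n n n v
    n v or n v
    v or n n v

n v or n v

n n n n n v: 1 tree
n n n n v: 1 tree
n v or n v: 2 trees
v or n n v: 1 tree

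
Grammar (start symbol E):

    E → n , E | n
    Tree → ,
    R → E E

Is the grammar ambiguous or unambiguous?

Only E is reachable from E; ignoring the rest: Right-recursive list with a separator: after each atom, whether the separator follows determines the rule. One parse per string.

Unambiguous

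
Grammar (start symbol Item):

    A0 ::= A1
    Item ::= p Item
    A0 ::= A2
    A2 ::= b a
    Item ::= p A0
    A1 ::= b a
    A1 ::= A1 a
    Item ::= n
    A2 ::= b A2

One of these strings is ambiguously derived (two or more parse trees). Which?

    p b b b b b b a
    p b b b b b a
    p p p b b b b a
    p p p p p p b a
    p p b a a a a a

p b b b b b b a: 1 tree
p b b b b b a: 1 tree
p p p b b b b a: 1 tree
p p p p p p b a: 2 trees
p p b a a a a a: 1 tree

p p p p p p b a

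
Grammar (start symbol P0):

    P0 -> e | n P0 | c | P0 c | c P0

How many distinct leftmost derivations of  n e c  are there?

2

Parse trees for n e c:
  [P0 n [P0 [P0 e] c]]
  [P0 [P0 n [P0 e]] c]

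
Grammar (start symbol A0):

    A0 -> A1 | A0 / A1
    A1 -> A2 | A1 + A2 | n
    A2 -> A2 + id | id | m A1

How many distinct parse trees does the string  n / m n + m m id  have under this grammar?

2

Parse trees for n / m n + m m id:
  [A0 [A0 [A1 n]] / [A1 [A2 m [A1 [A1 n] + [A2 m [A1 [A2 m [A1 [A2 id]]]]]]]]]
  [A0 [A0 [A1 n]] / [A1 [A1 [A2 m [A1 n]]] + [A2 m [A1 [A2 m [A1 [A2 id]]]]]]]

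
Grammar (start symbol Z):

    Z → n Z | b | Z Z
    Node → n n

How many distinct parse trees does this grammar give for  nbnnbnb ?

9

Parse trees for nbnnbnb (showing first 6 of 9):
  [Z n [Z [Z b] [Z n [Z n [Z [Z b] [Z n [Z b]]]]]]]
  [Z n [Z [Z b] [Z n [Z [Z n [Z b]] [Z n [Z b]]]]]]
  [Z n [Z [Z b] [Z [Z n [Z n [Z b]]] [Z n [Z b]]]]]
  [Z n [Z [Z [Z b] [Z n [Z n [Z b]]]] [Z n [Z b]]]]
  [Z [Z n [Z b]] [Z n [Z n [Z [Z b] [Z n [Z b]]]]]]
  [Z [Z n [Z b]] [Z n [Z [Z n [Z b]] [Z n [Z b]]]]]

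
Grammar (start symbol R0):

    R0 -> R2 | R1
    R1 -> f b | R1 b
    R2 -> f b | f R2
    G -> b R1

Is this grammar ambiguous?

Witness: f b

Derivation 1: R0 ⇒ R2 ⇒ f b
Derivation 2: R0 ⇒ R1 ⇒ f b

Two distinct leftmost derivations for the same string.

Ambiguous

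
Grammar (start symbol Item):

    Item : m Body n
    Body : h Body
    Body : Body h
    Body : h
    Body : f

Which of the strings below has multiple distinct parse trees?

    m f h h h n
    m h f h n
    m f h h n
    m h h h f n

m f h h h n: 1 tree
m h f h n: 2 trees
m f h h n: 1 tree
m h h h f n: 1 tree

m h f h n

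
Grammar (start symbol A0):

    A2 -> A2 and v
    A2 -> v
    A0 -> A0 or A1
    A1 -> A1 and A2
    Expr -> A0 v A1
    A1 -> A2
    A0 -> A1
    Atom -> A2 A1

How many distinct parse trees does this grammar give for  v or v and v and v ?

Parse trees for v or v and v and v:
  [A0 [A0 [A1 [A2 v]]] or [A1 [A1 [A2 v]] and [A2 [A2 v] and v]]]
  [A0 [A0 [A1 [A2 v]]] or [A1 [A1 [A1 [A2 v]] and [A2 v]] and [A2 v]]]
  [A0 [A0 [A1 [A2 v]]] or [A1 [A1 [A2 [A2 v] and v]] and [A2 v]]]
  [A0 [A0 [A1 [A2 v]]] or [A1 [A2 [A2 [A2 v] and v] and v]]]

4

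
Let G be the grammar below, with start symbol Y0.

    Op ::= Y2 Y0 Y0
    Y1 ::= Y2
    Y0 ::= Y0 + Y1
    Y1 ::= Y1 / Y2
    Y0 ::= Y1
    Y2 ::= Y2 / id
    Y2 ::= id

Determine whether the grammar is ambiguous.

Ambiguous

Witness: id / id

Derivation 1: Y0 ⇒ Y1 ⇒ Y2 ⇒ Y2 / id ⇒ id / id
Derivation 2: Y0 ⇒ Y1 ⇒ Y1 / Y2 ⇒ Y2 / Y2 ⇒ id / Y2 ⇒ id / id

Two distinct leftmost derivations for the same string.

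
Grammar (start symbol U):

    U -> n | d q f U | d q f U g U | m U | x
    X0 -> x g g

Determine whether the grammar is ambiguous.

Ambiguous

Witness: d q f d q f n g n

Derivation 1: U ⇒ d q f U ⇒ d q f d q f U g U ⇒ d q f d q f n g U ⇒ d q f d q f n g n
Derivation 2: U ⇒ d q f U g U ⇒ d q f d q f U g U ⇒ d q f d q f n g U ⇒ d q f d q f n g n

Two distinct leftmost derivations for the same string.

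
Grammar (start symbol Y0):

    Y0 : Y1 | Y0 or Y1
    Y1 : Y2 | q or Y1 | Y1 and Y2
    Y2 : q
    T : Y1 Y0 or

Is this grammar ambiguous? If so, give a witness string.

Ambiguous

Witness: q or q

Derivation 1: Y0 ⇒ Y1 ⇒ q or Y1 ⇒ q or Y2 ⇒ q or q
Derivation 2: Y0 ⇒ Y0 or Y1 ⇒ Y1 or Y1 ⇒ Y2 or Y1 ⇒ q or Y1 ⇒ q or Y2 ⇒ q or q

Two distinct leftmost derivations for the same string.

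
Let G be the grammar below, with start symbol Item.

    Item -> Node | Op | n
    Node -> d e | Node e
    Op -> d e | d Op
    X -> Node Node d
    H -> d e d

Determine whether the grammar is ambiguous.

Ambiguous

Witness: d e

Derivation 1: Item ⇒ Node ⇒ d e
Derivation 2: Item ⇒ Op ⇒ d e

Two distinct leftmost derivations for the same string.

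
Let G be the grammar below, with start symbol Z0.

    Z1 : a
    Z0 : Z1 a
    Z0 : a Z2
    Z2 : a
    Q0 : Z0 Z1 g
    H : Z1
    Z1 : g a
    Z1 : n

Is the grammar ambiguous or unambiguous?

Ambiguous

Witness: a a

Derivation 1: Z0 ⇒ Z1 a ⇒ a a
Derivation 2: Z0 ⇒ a Z2 ⇒ a a

Two distinct leftmost derivations for the same string.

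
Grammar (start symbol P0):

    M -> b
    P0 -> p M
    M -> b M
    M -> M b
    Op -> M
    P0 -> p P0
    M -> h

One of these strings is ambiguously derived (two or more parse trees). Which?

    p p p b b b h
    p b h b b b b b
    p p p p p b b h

p b h b b b b b

p p p b b b h: 1 tree
p b h b b b b b: 6 trees
p p p p p b b h: 1 tree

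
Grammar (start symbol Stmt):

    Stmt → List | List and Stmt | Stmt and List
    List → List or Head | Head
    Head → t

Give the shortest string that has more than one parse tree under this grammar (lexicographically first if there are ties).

t and t

length 1: no string has ≥2 trees
length 3: t and t has 2 parse trees

Two derivations of t and t:
  Stmt ⇒ List and Stmt ⇒ Head and Stmt ⇒ t and Stmt ⇒ t and List ⇒ t and Head ⇒ t and t
  Stmt ⇒ Stmt and List ⇒ List and List ⇒ Head and List ⇒ t and List ⇒ t and Head ⇒ t and t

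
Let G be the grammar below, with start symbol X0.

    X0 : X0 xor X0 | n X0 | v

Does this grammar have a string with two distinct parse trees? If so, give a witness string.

Ambiguous

Witness: n v xor v

Derivation 1: X0 ⇒ X0 xor X0 ⇒ n X0 xor X0 ⇒ n v xor X0 ⇒ n v xor v
Derivation 2: X0 ⇒ n X0 ⇒ n X0 xor X0 ⇒ n v xor X0 ⇒ n v xor v

Two distinct leftmost derivations for the same string.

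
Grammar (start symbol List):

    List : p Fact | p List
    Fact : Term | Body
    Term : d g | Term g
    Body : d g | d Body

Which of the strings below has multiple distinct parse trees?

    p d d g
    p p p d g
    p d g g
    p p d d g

p p p d g

p d d g: 1 tree
p p p d g: 2 trees
p d g g: 1 tree
p p d d g: 1 tree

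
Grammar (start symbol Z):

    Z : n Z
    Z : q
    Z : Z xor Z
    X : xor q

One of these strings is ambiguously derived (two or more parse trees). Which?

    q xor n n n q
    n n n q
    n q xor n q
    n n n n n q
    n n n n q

n q xor n q

q xor n n n q: 1 tree
n n n q: 1 tree
n q xor n q: 2 trees
n n n n n q: 1 tree
n n n n q: 1 tree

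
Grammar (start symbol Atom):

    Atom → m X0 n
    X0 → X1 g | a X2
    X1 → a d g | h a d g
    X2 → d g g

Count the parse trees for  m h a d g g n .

Parse trees for m h a d g g n:
  [Atom m [X0 [X1 h a d g] g] n]

1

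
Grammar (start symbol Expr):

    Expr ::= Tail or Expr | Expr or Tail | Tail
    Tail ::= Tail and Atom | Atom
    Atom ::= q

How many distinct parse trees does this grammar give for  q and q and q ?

Parse trees for q and q and q:
  [Expr [Tail [Tail [Tail [Atom q]] and [Atom q]] and [Atom q]]]

1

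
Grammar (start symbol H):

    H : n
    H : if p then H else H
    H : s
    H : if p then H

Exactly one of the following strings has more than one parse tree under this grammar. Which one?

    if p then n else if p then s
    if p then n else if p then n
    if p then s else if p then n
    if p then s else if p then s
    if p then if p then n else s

if p then if p then n else s

if p then n else if p then s: 1 tree
if p then n else if p then n: 1 tree
if p then s else if p then n: 1 tree
if p then s else if p then s: 1 tree
if p then if p then n else s: 2 trees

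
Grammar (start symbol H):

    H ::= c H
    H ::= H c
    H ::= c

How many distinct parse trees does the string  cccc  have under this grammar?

8

Parse trees for cccc:
  [H c [H c [H c [H c]]]]
  [H c [H c [H [H c] c]]]
  [H c [H [H c [H c]] c]]
  [H c [H [H [H c] c] c]]
  [H [H c [H c [H c]]] c]
  [H [H c [H [H c] c]] c]
  [H [H [H c [H c]] c] c]
  [H [H [H [H c] c] c] c]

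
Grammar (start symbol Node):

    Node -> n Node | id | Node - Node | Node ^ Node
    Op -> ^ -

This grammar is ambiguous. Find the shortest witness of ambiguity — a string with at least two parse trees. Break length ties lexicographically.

length 1: no string has ≥2 trees
length 2: no string has ≥2 trees
length 3: no string has ≥2 trees
length 4: n id - id has 2 parse trees

Two derivations of n id - id:
  Node ⇒ n Node ⇒ n Node - Node ⇒ n id - Node ⇒ n id - id
  Node ⇒ Node - Node ⇒ n Node - Node ⇒ n id - Node ⇒ n id - id

n id - id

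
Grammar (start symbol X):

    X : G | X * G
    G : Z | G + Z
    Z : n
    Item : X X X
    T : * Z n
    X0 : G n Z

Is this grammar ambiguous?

Unambiguous

(Item, T, X0 are unreachable from X, so their rules don't affect L(X).) X → X * G | G  ;  G → G + Z | Z  — a left-associative chain with Z at the bottom. Each string factors uniquely by precedence.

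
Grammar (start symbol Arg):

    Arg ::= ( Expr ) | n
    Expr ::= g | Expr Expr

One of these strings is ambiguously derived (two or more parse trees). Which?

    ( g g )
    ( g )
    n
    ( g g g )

( g g g )

( g g ): 1 tree
( g ): 1 tree
n: 1 tree
( g g g ): 2 trees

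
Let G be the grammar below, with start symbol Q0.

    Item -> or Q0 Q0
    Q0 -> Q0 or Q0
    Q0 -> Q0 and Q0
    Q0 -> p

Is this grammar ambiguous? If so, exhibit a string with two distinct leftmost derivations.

Witness: p and p and p

Derivation 1: Q0 ⇒ Q0 and Q0 ⇒ Q0 and Q0 and Q0 ⇒ p and Q0 and Q0 ⇒ p and p and Q0 ⇒ p and p and p
Derivation 2: Q0 ⇒ Q0 and Q0 ⇒ p and Q0 ⇒ p and Q0 and Q0 ⇒ p and p and Q0 ⇒ p and p and p

Two distinct leftmost derivations for the same string.

Ambiguous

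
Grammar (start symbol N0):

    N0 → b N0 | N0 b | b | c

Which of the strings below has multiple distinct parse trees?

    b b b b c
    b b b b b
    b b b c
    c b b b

b b b b c: 1 tree
b b b b b: 16 trees
b b b c: 1 tree
c b b b: 1 tree

b b b b b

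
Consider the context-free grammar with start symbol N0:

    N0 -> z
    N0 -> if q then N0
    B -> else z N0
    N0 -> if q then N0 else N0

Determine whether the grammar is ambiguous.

Witness: if q then if q then z else z

Derivation 1: N0 ⇒ if q then N0 ⇒ if q then if q then N0 else N0 ⇒ if q then if q then z else N0 ⇒ if q then if q then z else z
Derivation 2: N0 ⇒ if q then N0 else N0 ⇒ if q then if q then N0 else N0 ⇒ if q then if q then z else N0 ⇒ if q then if q then z else z

Two distinct leftmost derivations for the same string.

Ambiguous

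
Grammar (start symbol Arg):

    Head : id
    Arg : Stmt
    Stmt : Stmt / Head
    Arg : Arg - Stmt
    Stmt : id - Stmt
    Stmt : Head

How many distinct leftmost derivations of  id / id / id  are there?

Parse trees for id / id / id:
  [Arg [Stmt [Stmt [Stmt [Head id]] / [Head id]] / [Head id]]]

1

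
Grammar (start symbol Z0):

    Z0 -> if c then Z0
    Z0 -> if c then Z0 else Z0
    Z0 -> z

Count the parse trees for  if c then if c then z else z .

Parse trees for if c then if c then z else z:
  [Z0 if c then [Z0 if c then [Z0 z] else [Z0 z]]]
  [Z0 if c then [Z0 if c then [Z0 z]] else [Z0 z]]

2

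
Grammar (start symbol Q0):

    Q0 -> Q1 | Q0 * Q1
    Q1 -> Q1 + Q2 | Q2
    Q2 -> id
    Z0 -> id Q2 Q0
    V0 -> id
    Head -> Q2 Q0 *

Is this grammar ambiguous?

Unambiguous

Only Q0, Q1, Q2 are reachable from Q0; ignoring the rest: This is a standard precedence ladder (Q0 over Q1 over Q2), with each level left-recursive on its own operator ('*' at Q0, '+' at Q1). That structure is LR(1), hence unambiguous.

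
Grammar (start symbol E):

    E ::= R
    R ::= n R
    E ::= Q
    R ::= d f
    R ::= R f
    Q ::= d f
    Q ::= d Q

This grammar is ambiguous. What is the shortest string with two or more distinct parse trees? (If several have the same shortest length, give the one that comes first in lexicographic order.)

length 2: d f has 2 parse trees

Two derivations of d f:
  E ⇒ R ⇒ d f
  E ⇒ Q ⇒ d f

d f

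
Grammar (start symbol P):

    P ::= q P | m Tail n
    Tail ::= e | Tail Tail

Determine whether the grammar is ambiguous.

Ambiguous

Witness: m e e e n

Derivation 1: P ⇒ m Tail n ⇒ m Tail Tail n ⇒ m e Tail n ⇒ m e Tail Tail n ⇒ m e e Tail n ⇒ m e e e n
Derivation 2: P ⇒ m Tail n ⇒ m Tail Tail n ⇒ m Tail Tail Tail n ⇒ m e Tail Tail n ⇒ m e e Tail n ⇒ m e e e n

Two distinct leftmost derivations for the same string.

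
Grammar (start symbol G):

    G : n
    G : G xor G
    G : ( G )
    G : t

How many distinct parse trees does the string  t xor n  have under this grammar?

1

Parse trees for t xor n:
  [G [G t] xor [G n]]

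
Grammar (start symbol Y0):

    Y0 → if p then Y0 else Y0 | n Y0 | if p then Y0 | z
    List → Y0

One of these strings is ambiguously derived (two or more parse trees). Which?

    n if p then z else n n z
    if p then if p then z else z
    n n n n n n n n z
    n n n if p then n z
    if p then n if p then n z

n if p then z else n n z: 1 tree
if p then if p then z else z: 2 trees
n n n n n n n n z: 1 tree
n n n if p then n z: 1 tree
if p then n if p then n z: 1 tree

if p then if p then z else z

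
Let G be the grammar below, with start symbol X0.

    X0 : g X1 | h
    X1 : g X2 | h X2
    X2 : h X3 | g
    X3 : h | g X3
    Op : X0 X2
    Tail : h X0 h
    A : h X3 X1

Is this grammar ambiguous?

(Op, Tail, A are unreachable from X0, so their rules don't affect L(X0).) The reachable rules are right-linear with at most one rule per (nonterminal, next-terminal) pair. Each input token forces the next rule, so parsing is deterministic.

Unambiguous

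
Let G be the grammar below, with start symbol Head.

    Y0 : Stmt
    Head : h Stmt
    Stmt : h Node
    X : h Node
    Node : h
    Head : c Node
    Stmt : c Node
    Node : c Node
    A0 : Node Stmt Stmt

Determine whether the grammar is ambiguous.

Unambiguous

(A0, Y0, X are unreachable from Head, so their rules don't affect L(Head).) Each reachable nonterminal has at most one production per leading terminal, and all productions are right-linear; the derivation is determined token-by-token.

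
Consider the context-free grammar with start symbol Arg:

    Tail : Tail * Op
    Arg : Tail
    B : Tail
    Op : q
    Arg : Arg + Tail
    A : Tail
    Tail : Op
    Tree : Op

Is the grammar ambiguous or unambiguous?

Unambiguous

Only Arg, Tail, Op are reachable from Arg; ignoring the rest: This is a standard precedence ladder (Arg over Tail over Op), with each level left-recursive on its own operator ('+' at Arg, '*' at Tail). That structure is LR(1), hence unambiguous.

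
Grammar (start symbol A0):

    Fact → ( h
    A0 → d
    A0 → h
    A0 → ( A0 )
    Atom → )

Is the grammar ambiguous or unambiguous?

Unambiguous

Only A0 is reachable from A0; ignoring the rest: Each string is a nest of matched brackets around a single atom. An opening bracket forces the recursive rule; an atom forces the base rule.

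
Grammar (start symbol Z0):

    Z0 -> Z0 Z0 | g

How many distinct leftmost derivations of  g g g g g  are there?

14

Parse trees for g g g g g (showing first 6 of 14):
  [Z0 [Z0 g] [Z0 [Z0 g] [Z0 [Z0 g] [Z0 [Z0 g] [Z0 g]]]]]
  [Z0 [Z0 g] [Z0 [Z0 g] [Z0 [Z0 [Z0 g] [Z0 g]] [Z0 g]]]]
  [Z0 [Z0 g] [Z0 [Z0 [Z0 g] [Z0 g]] [Z0 [Z0 g] [Z0 g]]]]
  [Z0 [Z0 g] [Z0 [Z0 [Z0 g] [Z0 [Z0 g] [Z0 g]]] [Z0 g]]]
  [Z0 [Z0 g] [Z0 [Z0 [Z0 [Z0 g] [Z0 g]] [Z0 g]] [Z0 g]]]
  [Z0 [Z0 [Z0 g] [Z0 g]] [Z0 [Z0 g] [Z0 [Z0 g] [Z0 g]]]]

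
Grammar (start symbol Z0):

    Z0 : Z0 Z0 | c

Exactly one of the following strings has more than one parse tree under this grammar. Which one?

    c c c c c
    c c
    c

c c c c c: 14 trees
c c: 1 tree
c: 1 tree

c c c c c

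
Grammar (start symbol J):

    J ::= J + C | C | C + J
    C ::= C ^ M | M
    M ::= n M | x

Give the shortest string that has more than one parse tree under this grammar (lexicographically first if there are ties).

x + x

length 1: no string has ≥2 trees
length 2: no string has ≥2 trees
length 3: x + x has 2 parse trees

Two derivations of x + x:
  J ⇒ J + C ⇒ C + C ⇒ M + C ⇒ x + C ⇒ x + M ⇒ x + x
  J ⇒ C + J ⇒ M + J ⇒ x + J ⇒ x + C ⇒ x + M ⇒ x + x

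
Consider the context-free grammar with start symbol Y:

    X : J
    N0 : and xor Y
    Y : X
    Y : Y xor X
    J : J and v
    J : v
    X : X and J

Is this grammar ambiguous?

Ambiguous

Witness: v and v

Derivation 1: Y ⇒ X ⇒ J ⇒ J and v ⇒ v and v
Derivation 2: Y ⇒ X ⇒ X and J ⇒ J and J ⇒ v and J ⇒ v and v

Two distinct leftmost derivations for the same string.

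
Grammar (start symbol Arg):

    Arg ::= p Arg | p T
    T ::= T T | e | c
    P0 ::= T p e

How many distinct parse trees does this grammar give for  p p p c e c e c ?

Parse trees for p p p c e c e c (showing first 6 of 14):
  [Arg p [Arg p [Arg p [T [T c] [T [T e] [T [T c] [T [T e] [T c]]]]]]]]
  [Arg p [Arg p [Arg p [T [T c] [T [T e] [T [T [T c] [T e]] [T c]]]]]]]
  [Arg p [Arg p [Arg p [T [T c] [T [T [T e] [T c]] [T [T e] [T c]]]]]]]
  [Arg p [Arg p [Arg p [T [T c] [T [T [T e] [T [T c] [T e]]] [T c]]]]]]
  [Arg p [Arg p [Arg p [T [T c] [T [T [T [T e] [T c]] [T e]] [T c]]]]]]
  [Arg p [Arg p [Arg p [T [T [T c] [T e]] [T [T c] [T [T e] [T c]]]]]]]

14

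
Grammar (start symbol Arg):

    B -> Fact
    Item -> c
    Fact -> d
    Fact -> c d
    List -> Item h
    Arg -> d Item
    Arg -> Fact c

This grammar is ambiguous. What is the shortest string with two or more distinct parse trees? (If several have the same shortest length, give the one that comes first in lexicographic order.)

d c

length 2: d c has 2 parse trees

Two derivations of d c:
  Arg ⇒ d Item ⇒ d c
  Arg ⇒ Fact c ⇒ d c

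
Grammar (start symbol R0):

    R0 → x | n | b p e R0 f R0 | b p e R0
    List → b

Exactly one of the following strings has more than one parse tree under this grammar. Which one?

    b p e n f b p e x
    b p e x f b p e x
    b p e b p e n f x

b p e n f b p e x: 1 tree
b p e x f b p e x: 1 tree
b p e b p e n f x: 2 trees

b p e b p e n f x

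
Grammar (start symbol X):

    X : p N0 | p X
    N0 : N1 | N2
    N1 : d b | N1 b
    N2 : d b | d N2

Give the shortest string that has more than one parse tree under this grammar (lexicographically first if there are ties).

length 3: p d b has 2 parse trees

Two derivations of p d b:
  X ⇒ p N0 ⇒ p N1 ⇒ p d b
  X ⇒ p N0 ⇒ p N2 ⇒ p d b

p d b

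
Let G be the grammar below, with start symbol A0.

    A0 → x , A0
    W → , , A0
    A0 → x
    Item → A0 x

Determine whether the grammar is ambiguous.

Unambiguous

(Item, W are unreachable from A0, so their rules don't affect L(A0).) Right-recursive list with a separator: after each atom, whether the separator follows determines the rule. One parse per string.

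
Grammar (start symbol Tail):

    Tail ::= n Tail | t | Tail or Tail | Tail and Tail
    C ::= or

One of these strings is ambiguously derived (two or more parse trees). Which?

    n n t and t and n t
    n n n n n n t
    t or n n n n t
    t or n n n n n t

n n t and t and n t

n n t and t and n t: 9 trees
n n n n n n t: 1 tree
t or n n n n t: 1 tree
t or n n n n n t: 1 tree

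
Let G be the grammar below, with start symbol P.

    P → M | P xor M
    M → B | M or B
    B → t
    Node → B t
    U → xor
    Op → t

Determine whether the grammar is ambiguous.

Unambiguous

(Node, U, Op are unreachable from P, so their rules don't affect L(P).) P → P xor M | M  ;  M → M or B | B  — a left-associative chain with B at the bottom. Each string factors uniquely by precedence.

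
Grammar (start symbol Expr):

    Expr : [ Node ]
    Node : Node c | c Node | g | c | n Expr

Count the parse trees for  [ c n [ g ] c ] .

2

Parse trees for [ c n [ g ] c ]:
  [Expr [ [Node [Node c [Node n [Expr [ [Node g] ]]]] c] ]]
  [Expr [ [Node c [Node [Node n [Expr [ [Node g] ]]] c]] ]]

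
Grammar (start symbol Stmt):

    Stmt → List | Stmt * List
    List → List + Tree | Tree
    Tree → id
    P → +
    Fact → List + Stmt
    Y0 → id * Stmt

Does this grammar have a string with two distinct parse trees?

Only Stmt, List, Tree are reachable from Stmt; ignoring the rest: Stmt → Stmt * List | List  ;  List → List + Tree | Tree  — a left-associative chain with Tree at the bottom. Each string factors uniquely by precedence.

Unambiguous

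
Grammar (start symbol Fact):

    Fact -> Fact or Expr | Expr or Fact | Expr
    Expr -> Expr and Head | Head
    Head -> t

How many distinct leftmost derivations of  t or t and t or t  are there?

4

Parse trees for t or t and t or t:
  [Fact [Fact [Fact [Expr [Head t]]] or [Expr [Expr [Head t]] and [Head t]]] or [Expr [Head t]]]
  [Fact [Fact [Expr [Head t]] or [Fact [Expr [Expr [Head t]] and [Head t]]]] or [Expr [Head t]]]
  [Fact [Expr [Head t]] or [Fact [Fact [Expr [Expr [Head t]] and [Head t]]] or [Expr [Head t]]]]
  [Fact [Expr [Head t]] or [Fact [Expr [Expr [Head t]] and [Head t]] or [Fact [Expr [Head t]]]]]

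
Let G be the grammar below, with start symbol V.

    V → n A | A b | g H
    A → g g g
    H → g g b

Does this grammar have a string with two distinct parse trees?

Witness: g g g b

Derivation 1: V ⇒ A b ⇒ g g g b
Derivation 2: V ⇒ g H ⇒ g g g b

Two distinct leftmost derivations for the same string.

Ambiguous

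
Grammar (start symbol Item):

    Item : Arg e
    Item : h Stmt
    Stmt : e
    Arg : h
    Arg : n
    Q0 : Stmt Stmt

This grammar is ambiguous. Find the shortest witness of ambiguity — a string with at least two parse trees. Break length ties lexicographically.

h e

length 2: h e has 2 parse trees

Two derivations of h e:
  Item ⇒ Arg e ⇒ h e
  Item ⇒ h Stmt ⇒ h e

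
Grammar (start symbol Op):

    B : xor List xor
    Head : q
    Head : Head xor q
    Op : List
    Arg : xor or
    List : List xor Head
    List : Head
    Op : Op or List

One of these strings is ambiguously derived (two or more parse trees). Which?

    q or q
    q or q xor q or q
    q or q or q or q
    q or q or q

q or q: 1 tree
q or q xor q or q: 2 trees
q or q or q or q: 1 tree
q or q or q: 1 tree

q or q xor q or q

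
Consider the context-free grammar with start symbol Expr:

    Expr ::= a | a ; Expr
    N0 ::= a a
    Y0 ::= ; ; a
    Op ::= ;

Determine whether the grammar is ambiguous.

Unambiguous

(N0, Y0, Op are unreachable from Expr, so their rules don't affect L(Expr).) The reachable grammar is A → atom sep A | atom. Each atom is followed by either the separator (recurse) or end-of-string (stop) — no choice point.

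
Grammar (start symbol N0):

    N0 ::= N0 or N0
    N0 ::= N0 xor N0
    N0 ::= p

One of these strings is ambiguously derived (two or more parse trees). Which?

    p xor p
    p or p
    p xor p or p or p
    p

p xor p or p or p

p xor p: 1 tree
p or p: 1 tree
p xor p or p or p: 5 trees
p: 1 tree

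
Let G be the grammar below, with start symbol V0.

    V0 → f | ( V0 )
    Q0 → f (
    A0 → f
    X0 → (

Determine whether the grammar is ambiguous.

Unambiguous

Only V0 is reachable from V0; ignoring the rest: L(V0) is { openⁿ atom closeⁿ : n ≥ 0 }. The bracket depth fixes n, and the derivation is forced at every step.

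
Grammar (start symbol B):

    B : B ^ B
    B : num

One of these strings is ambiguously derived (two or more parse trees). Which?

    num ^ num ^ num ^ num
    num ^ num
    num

num ^ num ^ num ^ num

num ^ num ^ num ^ num: 5 trees
num ^ num: 1 tree
num: 1 tree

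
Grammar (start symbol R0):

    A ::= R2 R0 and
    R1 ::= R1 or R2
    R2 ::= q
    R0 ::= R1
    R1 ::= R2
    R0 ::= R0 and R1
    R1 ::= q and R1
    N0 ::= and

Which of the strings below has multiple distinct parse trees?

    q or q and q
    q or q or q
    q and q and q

q or q and q: 1 tree
q or q or q: 1 tree
q and q and q: 4 trees

q and q and q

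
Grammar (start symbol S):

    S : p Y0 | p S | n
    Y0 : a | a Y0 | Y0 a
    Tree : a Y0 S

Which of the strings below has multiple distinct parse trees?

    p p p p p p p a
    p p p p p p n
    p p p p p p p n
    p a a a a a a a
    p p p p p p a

p p p p p p p a: 1 tree
p p p p p p n: 1 tree
p p p p p p p n: 1 tree
p a a a a a a a: 64 trees
p p p p p p a: 1 tree

p a a a a a a a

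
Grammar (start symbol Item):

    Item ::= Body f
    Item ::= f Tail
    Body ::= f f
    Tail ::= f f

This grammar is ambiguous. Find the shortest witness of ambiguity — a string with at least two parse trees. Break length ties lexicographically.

f f f

length 3: f f f has 2 parse trees

Two derivations of f f f:
  Item ⇒ Body f ⇒ f f f
  Item ⇒ f Tail ⇒ f f f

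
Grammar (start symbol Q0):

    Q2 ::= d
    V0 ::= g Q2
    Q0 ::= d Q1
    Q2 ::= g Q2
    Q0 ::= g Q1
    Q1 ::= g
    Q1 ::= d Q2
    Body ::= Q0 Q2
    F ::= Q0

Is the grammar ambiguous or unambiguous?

Unambiguous

(F, Body, V0 are unreachable from Q0, so their rules don't affect L(Q0).) The reachable rules are right-linear with at most one rule per (nonterminal, next-terminal) pair. Each input token forces the next rule, so parsing is deterministic.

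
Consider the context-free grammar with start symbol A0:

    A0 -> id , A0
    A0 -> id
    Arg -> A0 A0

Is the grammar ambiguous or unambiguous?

Unambiguous

Only A0 is reachable from A0; ignoring the rest: Right-recursive list with a separator: after each atom, whether the separator follows determines the rule. One parse per string.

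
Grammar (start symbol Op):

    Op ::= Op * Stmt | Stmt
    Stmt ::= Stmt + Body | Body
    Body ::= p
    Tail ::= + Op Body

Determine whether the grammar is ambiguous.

(Tail is unreachable from Op, so its rules don't affect L(Op).) Op → Op * Stmt | Stmt  ;  Stmt → Stmt + Body | Body  — a left-associative chain with Body at the bottom. Each string factors uniquely by precedence.

Unambiguous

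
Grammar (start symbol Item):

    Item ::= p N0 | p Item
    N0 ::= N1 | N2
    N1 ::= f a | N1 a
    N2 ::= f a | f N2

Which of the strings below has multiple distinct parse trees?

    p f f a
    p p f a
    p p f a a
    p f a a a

p f f a: 1 tree
p p f a: 2 trees
p p f a a: 1 tree
p f a a a: 1 tree

p p f a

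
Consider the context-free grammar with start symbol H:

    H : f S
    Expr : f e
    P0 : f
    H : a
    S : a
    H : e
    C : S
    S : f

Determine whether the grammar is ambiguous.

Unambiguous

(C, P0, Expr are unreachable from H, so their rules don't affect L(H).) Each reachable nonterminal has at most one production per leading terminal, and all productions are right-linear; the derivation is determined token-by-token.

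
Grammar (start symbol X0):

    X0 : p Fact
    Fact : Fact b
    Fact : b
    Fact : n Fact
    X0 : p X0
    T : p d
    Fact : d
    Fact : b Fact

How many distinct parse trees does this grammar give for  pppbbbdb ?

Parse trees for pppbbbdb:
  [X0 p [X0 p [X0 p [Fact [Fact b [Fact b [Fact b [Fact d]]]] b]]]]
  [X0 p [X0 p [X0 p [Fact b [Fact [Fact b [Fact b [Fact d]]] b]]]]]
  [X0 p [X0 p [X0 p [Fact b [Fact b [Fact [Fact b [Fact d]] b]]]]]]
  [X0 p [X0 p [X0 p [Fact b [Fact b [Fact b [Fact [Fact d] b]]]]]]]

4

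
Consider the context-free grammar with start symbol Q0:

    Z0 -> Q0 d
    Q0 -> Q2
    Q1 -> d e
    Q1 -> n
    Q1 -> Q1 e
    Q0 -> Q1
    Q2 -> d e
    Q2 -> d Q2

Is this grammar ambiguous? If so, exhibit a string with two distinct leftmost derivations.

Witness: d e

Derivation 1: Q0 ⇒ Q2 ⇒ d e
Derivation 2: Q0 ⇒ Q1 ⇒ d e

Two distinct leftmost derivations for the same string.

Ambiguous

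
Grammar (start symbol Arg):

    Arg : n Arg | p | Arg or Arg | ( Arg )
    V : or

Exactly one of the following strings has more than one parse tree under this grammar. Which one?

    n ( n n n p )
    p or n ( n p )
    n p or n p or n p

n ( n n n p ): 1 tree
p or n ( n p ): 1 tree
n p or n p or n p: 7 trees

n p or n p or n p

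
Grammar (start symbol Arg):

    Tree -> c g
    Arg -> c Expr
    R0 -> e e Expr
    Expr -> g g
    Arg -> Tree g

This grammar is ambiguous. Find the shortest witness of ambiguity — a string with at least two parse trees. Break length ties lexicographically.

length 3: c g g has 2 parse trees

Two derivations of c g g:
  Arg ⇒ c Expr ⇒ c g g
  Arg ⇒ Tree g ⇒ c g g

c g g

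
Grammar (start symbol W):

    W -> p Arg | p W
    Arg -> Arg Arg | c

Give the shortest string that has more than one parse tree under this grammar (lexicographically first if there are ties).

p c c c

length 2: no string has ≥2 trees
length 3: no string has ≥2 trees
length 4: p c c c has 2 parse trees

Two derivations of p c c c:
  W ⇒ p Arg ⇒ p Arg Arg ⇒ p Arg Arg Arg ⇒ p c Arg Arg ⇒ p c c Arg ⇒ p c c c
  W ⇒ p Arg ⇒ p Arg Arg ⇒ p c Arg ⇒ p c Arg Arg ⇒ p c c Arg ⇒ p c c c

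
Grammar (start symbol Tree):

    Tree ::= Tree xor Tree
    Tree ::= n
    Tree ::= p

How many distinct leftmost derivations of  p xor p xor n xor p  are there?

5

Parse trees for p xor p xor n xor p:
  [Tree [Tree p] xor [Tree [Tree p] xor [Tree [Tree n] xor [Tree p]]]]
  [Tree [Tree p] xor [Tree [Tree [Tree p] xor [Tree n]] xor [Tree p]]]
  [Tree [Tree [Tree p] xor [Tree p]] xor [Tree [Tree n] xor [Tree p]]]
  [Tree [Tree [Tree p] xor [Tree [Tree p] xor [Tree n]]] xor [Tree p]]
  [Tree [Tree [Tree [Tree p] xor [Tree p]] xor [Tree n]] xor [Tree p]]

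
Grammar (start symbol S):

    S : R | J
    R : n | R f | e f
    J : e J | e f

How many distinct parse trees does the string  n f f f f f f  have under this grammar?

1

Parse trees for n f f f f f f:
  [S [R [R [R [R [R [R [R n] f] f] f] f] f] f]]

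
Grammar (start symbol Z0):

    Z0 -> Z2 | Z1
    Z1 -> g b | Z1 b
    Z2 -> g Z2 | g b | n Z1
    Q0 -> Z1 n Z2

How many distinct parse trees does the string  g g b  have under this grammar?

Parse trees for g g b:
  [Z0 [Z2 g [Z2 g b]]]

1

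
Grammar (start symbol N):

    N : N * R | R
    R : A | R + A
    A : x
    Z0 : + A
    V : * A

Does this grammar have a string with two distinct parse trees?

Only N, R, A are reachable from N; ignoring the rest: N → N * R | R  ;  R → R + A | A  — a left-associative chain with A at the bottom. Each string factors uniquely by precedence.

Unambiguous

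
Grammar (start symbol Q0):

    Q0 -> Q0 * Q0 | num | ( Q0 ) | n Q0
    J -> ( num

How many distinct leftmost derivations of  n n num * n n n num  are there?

Parse trees for n n num * n n n num:
  [Q0 [Q0 n [Q0 n [Q0 num]]] * [Q0 n [Q0 n [Q0 n [Q0 num]]]]]
  [Q0 n [Q0 [Q0 n [Q0 num]] * [Q0 n [Q0 n [Q0 n [Q0 num]]]]]]
  [Q0 n [Q0 n [Q0 [Q0 num] * [Q0 n [Q0 n [Q0 n [Q0 num]]]]]]]

3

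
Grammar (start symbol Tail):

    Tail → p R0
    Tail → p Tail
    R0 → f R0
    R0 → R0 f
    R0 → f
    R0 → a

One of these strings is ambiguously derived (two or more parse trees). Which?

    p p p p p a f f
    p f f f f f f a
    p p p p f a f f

p p p p f a f f

p p p p p a f f: 1 tree
p f f f f f f a: 1 tree
p p p p f a f f: 3 trees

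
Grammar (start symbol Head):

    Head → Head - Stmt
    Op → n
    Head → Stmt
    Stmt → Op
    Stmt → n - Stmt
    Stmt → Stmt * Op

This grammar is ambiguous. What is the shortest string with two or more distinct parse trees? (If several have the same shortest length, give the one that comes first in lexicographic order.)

n - n

length 1: no string has ≥2 trees
length 3: n - n has 2 parse trees

Two derivations of n - n:
  Head ⇒ Head - Stmt ⇒ Stmt - Stmt ⇒ Op - Stmt ⇒ n - Stmt ⇒ n - Op ⇒ n - n
  Head ⇒ Stmt ⇒ n - Stmt ⇒ n - Op ⇒ n - n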